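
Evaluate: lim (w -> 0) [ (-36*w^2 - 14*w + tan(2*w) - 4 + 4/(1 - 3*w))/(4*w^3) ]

83/3

Substitution gives 0/0 (the numerator vanishes to order 3).
Expand each term to order w^3: the coefficient of w^3 in tan(2w) is 8/3 and in 4·1/(1 - 3w) is 108.
Lower-order terms cancel with the polynomial part, so the numerator is (332/3)·w^3 + o(w^3), and the limit is (332/3)/(4) = 83/3.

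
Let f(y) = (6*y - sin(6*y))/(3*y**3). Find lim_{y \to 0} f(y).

12

Direct substitution gives 0/0.
Apply L'Hôpital: lim (6 - 6*cos(6*y))/(9*y^2), still 0/0.
Apply L'Hôpital: lim (36*sin(6*y))/(18*y), still 0/0.
After 3 applications of L'Hôpital's rule the quotient is (216*cos(6*y))/(18); substituting y = 0 gives 12.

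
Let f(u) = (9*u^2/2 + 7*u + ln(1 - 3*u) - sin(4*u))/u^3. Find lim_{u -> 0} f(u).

Substitution gives 0/0 (the numerator vanishes to order 3).
Expand each term to order u^3: the coefficient of u^3 in ln(1 - 3u) is -9 and in −sin(4u) is 32/3.
Lower-order terms cancel with the polynomial part, so the numerator is (5/3)·u^3 + o(u^3), and the limit is (5/3)/(1) = 5/3.

5/3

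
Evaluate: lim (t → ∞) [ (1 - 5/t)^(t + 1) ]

e^(-5)

Write it as [(1 - 5/t)^t]^(1) · (1 - 5/t)^(1). The bracketed term tends to e^(-5) and the second factor to 1, so the limit is e^(-5).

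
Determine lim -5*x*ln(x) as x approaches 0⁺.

0

This is a 0·(−∞) form. Rewrite as -5·ln(x) / x^(−1) and apply L'Hôpital:
the derivative quotient is -5·(1/x) / (−1·x^(−2)) = (5/1)·x^1 → 0.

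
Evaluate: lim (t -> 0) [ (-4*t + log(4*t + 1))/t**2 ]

Direct substitution gives 0/0.
Apply L'Hôpital: lim (-4 + 4/(4*t + 1))/(2*t), still 0/0.
After 2 applications of L'Hôpital's rule the quotient is (-16/(4*t + 1)^2)/(2); substituting t = 0 gives -8.

-8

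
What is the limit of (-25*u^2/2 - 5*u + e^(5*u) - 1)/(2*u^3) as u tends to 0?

125/12

Direct substitution gives 0/0.
Apply L'Hôpital: lim (-25*u + 5*e^(5*u) - 5)/(6*u^2), still 0/0.
Apply L'Hôpital: lim (25*e^(5*u) - 25)/(12*u), still 0/0.
After 3 applications of L'Hôpital's rule the quotient is (125*e^(5*u))/(12); substituting u = 0 gives 125/12.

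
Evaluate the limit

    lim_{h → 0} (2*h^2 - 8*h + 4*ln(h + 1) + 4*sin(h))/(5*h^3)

2/15

Substitution gives 0/0 (the numerator vanishes to order 3).
Expand each term to order h^3: the coefficient of h^3 in 4·sin(h) is -2/3 and in 4·ln(1 + h) is 4/3.
Lower-order terms cancel with the polynomial part, so the numerator is (2/3)·h^3 + o(h^3), and the limit is (2/3)/(5) = 2/15.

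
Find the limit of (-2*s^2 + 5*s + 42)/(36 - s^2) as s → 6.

Since s = 6 makes numerator and denominator zero, (s - 6) divides both.
Cancelling it gives (-2*s - 7)/(-s - 6); now plug in s = 6 to get 19/12.

19/12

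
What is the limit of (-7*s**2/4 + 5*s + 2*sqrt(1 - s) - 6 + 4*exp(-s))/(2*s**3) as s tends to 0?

-19/48

Substitution gives 0/0 (the numerator vanishes to order 3).
Expand each term to order s^3: the coefficient of s^3 in 4·e^(-s) is -2/3 and in 2·√(1 - s) is -1/8.
Lower-order terms cancel with the polynomial part, so the numerator is (-19/24)·s^3 + o(s^3), and the limit is (-19/24)/(2) = -19/48.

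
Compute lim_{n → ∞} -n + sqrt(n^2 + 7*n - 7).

7/2

An ∞ − ∞ form. Rationalising with the conjugate, the difference becomes (7n - 7) / (√(n^2 + 7*n - 7) + n).
For large n the denominator behaves like 2·n, so the quotient tends to 7/2 = 7/2.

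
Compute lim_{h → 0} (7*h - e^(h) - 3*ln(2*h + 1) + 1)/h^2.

11/2

Substitution gives 0/0 (the numerator vanishes to order 2).
Expand each term to order h^2: the coefficient of h^2 in -3·ln(1 + 2h) is 6 and in −e^(h) is -1/2.
Lower-order terms cancel with the polynomial part, so the numerator is (11/2)·h^2 + o(h^2), and the limit is (11/2)/(1) = 11/2.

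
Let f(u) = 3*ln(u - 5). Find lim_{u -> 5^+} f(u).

As u → 5⁺, u - 5 → 0⁺ and ln(u - 5) → −∞.
Multiplying by 3 gives -∞.

-∞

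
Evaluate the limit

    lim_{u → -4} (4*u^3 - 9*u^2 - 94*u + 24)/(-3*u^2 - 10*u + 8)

At u = -4 both the top and bottom vanish — a removable singularity. Factoring out (u + 4) from each leaves (4*u^2 - 25*u + 6)/(2 - 3*u), which at u = -4 equals 85/7.

85/7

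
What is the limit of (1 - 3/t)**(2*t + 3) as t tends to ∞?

e^(-6)

The base → 1 and the exponent → ∞: a 1^∞ form.
Take logarithms: (2t + 3)·ln(1 - 3/t). Since ln(1+u) ~ u for small u, this behaves like (2t)·(-3/t) → -6.
So the limit is e^(-6).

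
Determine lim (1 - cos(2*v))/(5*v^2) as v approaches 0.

2/5

Substitution gives 0/0.
Use (1 − cos u)/u² → 1/2 with u = 2v: the limit is 2²/(2·5) = 2/5.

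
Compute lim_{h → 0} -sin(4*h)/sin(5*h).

Substitution gives 0/0.
Divide numerator and denominator by h: sin(4h)/h → 4 and sin(5h)/h → 5, so the limit is -1·4/5 = -4/5.

-4/5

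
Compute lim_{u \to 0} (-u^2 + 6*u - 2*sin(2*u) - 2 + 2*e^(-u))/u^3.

7/3

Substitution gives 0/0 (the numerator vanishes to order 3).
Expand each term to order u^3: the coefficient of u^3 in 2·e^(-u) is -1/3 and in -2·sin(2u) is 8/3.
Lower-order terms cancel with the polynomial part, so the numerator is (7/3)·u^3 + o(u^3), and the limit is (7/3)/(1) = 7/3.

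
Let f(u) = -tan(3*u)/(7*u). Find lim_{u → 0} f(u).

Substitution gives 0/0.
Since tan(θ)/θ → 1 as θ → 0, tan(3u)/(3u) → 1 and the limit is 3/(-7) = -3/7.

-3/7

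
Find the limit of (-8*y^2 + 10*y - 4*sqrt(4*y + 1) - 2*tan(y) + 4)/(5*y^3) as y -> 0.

-10/3

Substitution gives 0/0; apply L'Hôpital's rule 3 times.
After differentiating numerator and denominator 3 times the quotient is (8/cos(y)^2 - 12/cos(y)^4 - 96/(4*y + 1)^(5/2))/(30); at y = 0 this is -10/3.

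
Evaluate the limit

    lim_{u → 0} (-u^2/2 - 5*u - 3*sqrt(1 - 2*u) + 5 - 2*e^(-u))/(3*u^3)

11/18

Substitution gives 0/0 (the numerator vanishes to order 3).
Expand each term to order u^3: the coefficient of u^3 in -3·√(1 - 2u) is 3/2 and in -2·e^(-u) is 1/3.
Lower-order terms cancel with the polynomial part, so the numerator is (11/6)·u^3 + o(u^3), and the limit is (11/6)/(3) = 11/18.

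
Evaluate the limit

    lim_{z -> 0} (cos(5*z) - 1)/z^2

-25/2

Direct substitution gives 0/0.
Apply L'Hôpital: lim (-5*sin(5*z))/(2*z), still 0/0.
After 2 applications of L'Hôpital's rule the quotient is (-25*cos(5*z))/(2); substituting z = 0 gives -25/2.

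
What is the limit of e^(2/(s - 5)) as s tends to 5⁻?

As s → 5⁻, 2/(s - 5) → −∞, so e^(2/(s - 5)) → 0.

0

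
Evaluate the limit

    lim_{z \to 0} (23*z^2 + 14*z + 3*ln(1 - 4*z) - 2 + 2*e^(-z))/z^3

-193/3

Substitution gives 0/0 (the numerator vanishes to order 3).
Expand each term to order z^3: the coefficient of z^3 in 2·e^(-z) is -1/3 and in 3·ln(1 - 4z) is -64.
Lower-order terms cancel with the polynomial part, so the numerator is (-193/3)·z^3 + o(z^3), and the limit is (-193/3)/(1) = -193/3.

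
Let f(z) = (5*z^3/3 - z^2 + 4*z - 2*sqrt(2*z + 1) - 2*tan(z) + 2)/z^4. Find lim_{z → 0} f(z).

Substitution gives 0/0; apply L'Hôpital's rule 4 times.
After differentiating numerator and denominator 4 times the quotient is (16*tan(z)/cos(z)^2 - 48*tan(z)/cos(z)^4 + 30/(2*z + 1)^(7/2))/(24); at z = 0 this is 5/4.

5/4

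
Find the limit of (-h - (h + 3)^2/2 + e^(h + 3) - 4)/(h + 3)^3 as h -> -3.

Direct substitution gives 0/0.
Apply L'Hôpital: lim (-h + e^(h + 3) - 4)/(3*(h + 3)^2), still 0/0.
Apply L'Hôpital: lim (e^(h + 3) - 1)/(6*h + 18), still 0/0.
After 3 applications of L'Hôpital's rule the quotient is (e^(h + 3))/(6); substituting h = -3 gives 1/6.

1/6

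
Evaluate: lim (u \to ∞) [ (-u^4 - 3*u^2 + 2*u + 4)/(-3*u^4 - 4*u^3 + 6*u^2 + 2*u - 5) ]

1/3

Numerator and denominator both have degree 4.
Dividing every term by u^4, all lower-order terms vanish and the limit is the ratio of leading coefficients, -1/(-3) = 1/3.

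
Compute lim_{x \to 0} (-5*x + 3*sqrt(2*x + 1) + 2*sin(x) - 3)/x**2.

-3/2

Substitution gives 0/0 (the numerator vanishes to order 2).
Expand each term to order x^2: the coefficient of x^2 in 3·√(1 + 2x) is -3/2 and in 2·sin(x) is 0.
Lower-order terms cancel with the polynomial part, so the numerator is (-3/2)·x^2 + o(x^2), and the limit is (-3/2)/(1) = -3/2.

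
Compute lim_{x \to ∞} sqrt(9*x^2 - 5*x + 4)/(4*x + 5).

3/4

For large |x|, √(9*x^2 - 5*x + 4) ≈ √9·|x| and the denominator ≈ 4x.
Since x → +∞, |x| = x, giving √9/(4) = 3/4.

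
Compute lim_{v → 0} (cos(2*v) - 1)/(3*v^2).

Direct substitution gives 0/0.
Apply L'Hôpital: lim (-2*sin(2*v))/(6*v), still 0/0.
After 2 applications of L'Hôpital's rule the quotient is (-4*cos(2*v))/(6); substituting v = 0 gives -2/3.

-2/3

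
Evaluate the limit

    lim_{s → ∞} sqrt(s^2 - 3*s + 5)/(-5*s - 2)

-1/5

For large |s|, √(s^2 - 3*s + 5) ≈ √1·|s| and the denominator ≈ -5s.
Since s → +∞, |s| = s, giving √1/(-5) = -1/5.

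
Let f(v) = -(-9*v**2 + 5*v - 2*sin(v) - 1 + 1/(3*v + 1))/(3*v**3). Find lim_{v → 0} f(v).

Substitution gives 0/0; apply L'Hôpital's rule 3 times.
After differentiating numerator and denominator 3 times the quotient is (2*cos(v) - 162/(3*v + 1)^4)/(-18); at v = 0 this is 80/9.

80/9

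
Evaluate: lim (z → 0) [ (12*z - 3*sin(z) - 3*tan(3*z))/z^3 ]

-53/2

Substitution gives 0/0 (the numerator vanishes to order 3).
Expand each term to order z^3: the coefficient of z^3 in -3·tan(3z) is -27 and in -3·sin(z) is 1/2.
Lower-order terms cancel with the polynomial part, so the numerator is (-53/2)·z^3 + o(z^3), and the limit is (-53/2)/(1) = -53/2.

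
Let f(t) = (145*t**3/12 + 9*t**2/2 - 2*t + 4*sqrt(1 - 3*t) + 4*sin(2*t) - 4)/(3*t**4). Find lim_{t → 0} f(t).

-135/32

Substitution gives 0/0 (the numerator vanishes to order 4).
Expand each term to order t^4: the coefficient of t^4 in 4·√(1 - 3t) is -405/32 and in 4·sin(2t) is 0.
Lower-order terms cancel with the polynomial part, so the numerator is (-405/32)·t^4 + o(t^4), and the limit is (-405/32)/(3) = -135/32.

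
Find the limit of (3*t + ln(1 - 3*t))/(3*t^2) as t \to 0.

-3/2

Direct substitution gives 0/0.
Apply L'Hôpital: lim (3 - 3/(1 - 3*t))/(6*t), still 0/0.
After 2 applications of L'Hôpital's rule the quotient is (-9/(1 - 3*t)^2)/(6); substituting t = 0 gives -3/2.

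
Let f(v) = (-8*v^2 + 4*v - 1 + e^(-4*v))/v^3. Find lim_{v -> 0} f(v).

-32/3

Direct substitution gives 0/0.
Apply L'Hôpital: lim (-16*v + 4 - 4*e^(-4*v))/(3*v^2), still 0/0.
Apply L'Hôpital: lim (-16 + 16*e^(-4*v))/(6*v), still 0/0.
After 3 applications of L'Hôpital's rule the quotient is (-64*e^(-4*v))/(6); substituting v = 0 gives -32/3.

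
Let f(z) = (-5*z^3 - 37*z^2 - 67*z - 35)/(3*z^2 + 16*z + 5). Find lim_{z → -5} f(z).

At z = -5 both the top and bottom vanish — a removable singularity. Factoring out (z + 5) from each leaves (-5*z^2 - 12*z - 7)/(3*z + 1), which at z = -5 equals 36/7.

36/7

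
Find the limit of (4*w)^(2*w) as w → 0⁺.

Base → 0⁺ and exponent → 0⁺: a 0^0 form.
Take logs: 2w·ln(4w). This is 0·(−∞); rewriting as ln(4w)/(1/(2w)) and applying L'Hôpital gives 0.
Hence the limit is e^0 = 1.

1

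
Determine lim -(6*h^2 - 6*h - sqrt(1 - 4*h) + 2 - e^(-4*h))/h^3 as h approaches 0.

Substitution gives 0/0 (the numerator vanishes to order 3).
Expand each term to order h^3: the coefficient of h^3 in −e^(-4h) is 32/3 and in −√(1 - 4h) is 4.
Lower-order terms cancel with the polynomial part, so the numerator is (44/3)·h^3 + o(h^3), and the limit is (44/3)/(-1) = -44/3.

-44/3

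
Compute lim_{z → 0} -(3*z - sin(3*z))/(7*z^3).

-9/14

Direct substitution gives 0/0.
Apply L'Hôpital: lim (3 - 3*cos(3*z))/(-21*z^2), still 0/0.
Apply L'Hôpital: lim (9*sin(3*z))/(-42*z), still 0/0.
After 3 applications of L'Hôpital's rule the quotient is (27*cos(3*z))/(-42); substituting z = 0 gives -9/14.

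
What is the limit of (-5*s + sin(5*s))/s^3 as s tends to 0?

-125/6

Direct substitution gives 0/0.
Apply L'Hôpital: lim (5*cos(5*s) - 5)/(3*s^2), still 0/0.
Apply L'Hôpital: lim (-25*sin(5*s))/(6*s), still 0/0.
After 3 applications of L'Hôpital's rule the quotient is (-125*cos(5*s))/(6); substituting s = 0 gives -125/6.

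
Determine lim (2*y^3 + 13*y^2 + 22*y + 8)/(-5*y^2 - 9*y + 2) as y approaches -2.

At y = -2 both the top and bottom vanish — a removable singularity. Factoring out (y + 2) from each leaves (2*y^2 + 9*y + 4)/(1 - 5*y), which at y = -2 equals -6/11.

-6/11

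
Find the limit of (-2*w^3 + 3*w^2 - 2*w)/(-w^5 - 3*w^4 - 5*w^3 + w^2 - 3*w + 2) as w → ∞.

0

The denominator has degree 5 and the numerator degree 3. Dividing numerator and denominator by w^5 sends every term to 0 except the leading denominator term, so the limit is 0.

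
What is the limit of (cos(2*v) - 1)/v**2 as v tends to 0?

Direct substitution gives 0/0.
Apply L'Hôpital: lim (-2*sin(2*v))/(2*v), still 0/0.
After 2 applications of L'Hôpital's rule the quotient is (-4*cos(2*v))/(2); substituting v = 0 gives -2.

-2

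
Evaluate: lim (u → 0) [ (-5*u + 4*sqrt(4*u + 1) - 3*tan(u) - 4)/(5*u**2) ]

Substitution gives 0/0; apply L'Hôpital's rule 2 times.
After differentiating numerator and denominator 2 times the quotient is (-6*tan(u)/cos(u)^2 - 16/(4*u + 1)^(3/2))/(10); at u = 0 this is -8/5.

-8/5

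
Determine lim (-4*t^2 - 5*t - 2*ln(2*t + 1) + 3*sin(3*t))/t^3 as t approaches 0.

-113/6

Substitution gives 0/0; apply L'Hôpital's rule 3 times.
After differentiating numerator and denominator 3 times the quotient is (-81*cos(3*t) - 32/(2*t + 1)^3)/(6); at t = 0 this is -113/6.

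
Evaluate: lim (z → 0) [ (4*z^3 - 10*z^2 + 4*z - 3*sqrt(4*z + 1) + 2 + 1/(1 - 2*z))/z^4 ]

Substitution gives 0/0 (the numerator vanishes to order 4).
Expand each term to order z^4: the coefficient of z^4 in -3·√(1 + 4z) is 30 and in 1/(1 - 2z) is 16.
Lower-order terms cancel with the polynomial part, so the numerator is (46)·z^4 + o(z^4), and the limit is (46)/(1) = 46.

46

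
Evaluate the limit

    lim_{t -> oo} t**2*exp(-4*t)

Write as t^2/e^{4t}, an ∞/∞ form.
Exponential growth dominates any polynomial, so repeated L'Hôpital (or the standard result) gives 0.

0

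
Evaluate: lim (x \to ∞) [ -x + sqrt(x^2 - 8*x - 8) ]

This has the form ∞ − ∞. Multiply and divide by the conjugate √(x^2 - 8*x - 8) + x.
That gives (-8x - 8) / (√(x^2 - 8*x - 8) + x).
Divide numerator and denominator by x: the limit is -8/(2·1) = -4.

-4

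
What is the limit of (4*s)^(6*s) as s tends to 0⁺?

1

Base → 0⁺ and exponent → 0⁺: a 0^0 form.
Take logs: 6s·ln(4s). This is 0·(−∞); rewriting as ln(4s)/(1/(6s)) and applying L'Hôpital gives 0.
Hence the limit is e^0 = 1.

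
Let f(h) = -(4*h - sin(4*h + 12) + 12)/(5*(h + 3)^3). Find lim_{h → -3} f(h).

Direct substitution gives 0/0.
Apply L'Hôpital: lim (4 - 4*cos(4*h + 12))/(-15*(h + 3)^2), still 0/0.
Apply L'Hôpital: lim (16*sin(4*h + 12))/(-30*h - 90), still 0/0.
After 3 applications of L'Hôpital's rule the quotient is (64*cos(4*h + 12))/(-30); substituting h = -3 gives -32/15.

-32/15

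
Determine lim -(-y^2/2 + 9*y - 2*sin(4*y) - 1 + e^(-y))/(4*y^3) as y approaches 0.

-127/24

Substitution gives 0/0; apply L'Hôpital's rule 3 times.
After differentiating numerator and denominator 3 times the quotient is (128*cos(4*y) - e^(-y))/(-24); at y = 0 this is -127/24.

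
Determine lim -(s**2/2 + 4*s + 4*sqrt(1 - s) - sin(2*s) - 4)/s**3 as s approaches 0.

-13/12

Substitution gives 0/0; apply L'Hôpital's rule 3 times.
After differentiating numerator and denominator 3 times the quotient is (8*cos(2*s) - 3/(2*(1 - s)^(5/2)))/(-6); at s = 0 this is -13/12.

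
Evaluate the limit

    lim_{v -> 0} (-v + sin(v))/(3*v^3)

Direct substitution gives 0/0.
Apply L'Hôpital: lim (cos(v) - 1)/(9*v^2), still 0/0.
Apply L'Hôpital: lim (-sin(v))/(18*v), still 0/0.
After 3 applications of L'Hôpital's rule the quotient is (-cos(v))/(18); substituting v = 0 gives -1/18.

-1/18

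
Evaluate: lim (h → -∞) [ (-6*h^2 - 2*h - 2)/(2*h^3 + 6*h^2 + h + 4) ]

The denominator has degree 3 and the numerator degree 2. Dividing numerator and denominator by h^3 sends every term to 0 except the leading denominator term, so the limit is 0.

0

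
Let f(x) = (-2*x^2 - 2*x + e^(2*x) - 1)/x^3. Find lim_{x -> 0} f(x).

4/3

Direct substitution gives 0/0.
Apply L'Hôpital: lim (-4*x + 2*e^(2*x) - 2)/(3*x^2), still 0/0.
Apply L'Hôpital: lim (4*e^(2*x) - 4)/(6*x), still 0/0.
After 3 applications of L'Hôpital's rule the quotient is (8*e^(2*x))/(6); substituting x = 0 gives 4/3.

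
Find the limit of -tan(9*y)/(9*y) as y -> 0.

Substitution gives 0/0.
Since tan(u)/u → 1 as u → 0, tan(9y)/(9y) → 1 and the limit is 9/(-9) = -1.

-1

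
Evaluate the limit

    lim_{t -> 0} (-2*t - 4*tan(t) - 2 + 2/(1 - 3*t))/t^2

Substitution gives 0/0; apply L'Hôpital's rule 2 times.
After differentiating numerator and denominator 2 times the quotient is (-8*tan(t)/cos(t)^2 - 36/(3*t - 1)^3)/(2); at t = 0 this is 18.

18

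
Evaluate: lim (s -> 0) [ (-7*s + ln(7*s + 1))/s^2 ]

Direct substitution gives 0/0.
Apply L'Hôpital: lim (-7 + 7/(7*s + 1))/(2*s), still 0/0.
After 2 applications of L'Hôpital's rule the quotient is (-49/(7*s + 1)^2)/(2); substituting s = 0 gives -49/2.

-49/2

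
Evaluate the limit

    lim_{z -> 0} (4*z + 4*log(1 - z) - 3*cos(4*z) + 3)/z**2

Substitution gives 0/0; apply L'Hôpital's rule 2 times.
After differentiating numerator and denominator 2 times the quotient is (48*cos(4*z) - 4/(z - 1)^2)/(2); at z = 0 this is 22.

22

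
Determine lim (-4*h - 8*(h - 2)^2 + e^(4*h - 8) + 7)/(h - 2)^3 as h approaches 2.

32/3

Direct substitution gives 0/0.
Apply L'Hôpital: lim (-16*h + 4*e^(4*h - 8) + 28)/(3*(h - 2)^2), still 0/0.
Apply L'Hôpital: lim (16*e^(4*h - 8) - 16)/(6*h - 12), still 0/0.
After 3 applications of L'Hôpital's rule the quotient is (64*e^(4*h - 8))/(6); substituting h = 2 gives 32/3.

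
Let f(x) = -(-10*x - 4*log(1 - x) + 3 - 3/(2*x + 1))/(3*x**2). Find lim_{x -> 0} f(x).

Substitution gives 0/0 (the numerator vanishes to order 2).
Expand each term to order x^2: the coefficient of x^2 in -4·ln(1 - x) is 2 and in -3·1/(1 + 2x) is -12.
Lower-order terms cancel with the polynomial part, so the numerator is (-10)·x^2 + o(x^2), and the limit is (-10)/(-3) = 10/3.

10/3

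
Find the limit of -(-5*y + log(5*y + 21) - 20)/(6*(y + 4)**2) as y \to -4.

25/12

Direct substitution gives 0/0.
Apply L'Hôpital: lim (-5 + 5/(5*y + 21))/(-12*y - 48), still 0/0.
After 2 applications of L'Hôpital's rule the quotient is (-25/(5*y + 21)^2)/(-12); substituting y = -4 gives 25/12.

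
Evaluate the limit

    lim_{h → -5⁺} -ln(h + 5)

As h → -5⁺, h + 5 → 0⁺ and ln(h + 5) → −∞.
Multiplying by -1 gives ∞.

∞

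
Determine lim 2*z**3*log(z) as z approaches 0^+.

0

This is a 0·(−∞) form. Rewrite as 2·ln(z) / z^(−3) and apply L'Hôpital:
the derivative quotient is 2·(1/z) / (−3·z^(−4)) = (-2/3)·z^3 → 0.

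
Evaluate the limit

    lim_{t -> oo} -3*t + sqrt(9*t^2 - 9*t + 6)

-3/2

An ∞ − ∞ form. Rationalising with the conjugate, the difference becomes (-9t + 6) / (√(9*t^2 - 9*t + 6) + 3t).
For large t the denominator behaves like 2·3t, so the quotient tends to -9/6 = -3/2.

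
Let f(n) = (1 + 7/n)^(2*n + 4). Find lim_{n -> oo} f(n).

e^(14)

Write it as [(1 + 7/n)^n]^(2) · (1 + 7/n)^(4). The bracketed term tends to e^(7) and the second factor to 1, so the limit is e^(14).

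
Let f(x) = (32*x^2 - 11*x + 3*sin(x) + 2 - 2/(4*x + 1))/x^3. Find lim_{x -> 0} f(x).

Substitution gives 0/0; apply L'Hôpital's rule 3 times.
After differentiating numerator and denominator 3 times the quotient is (-3*cos(x) + 768/(4*x + 1)^4)/(6); at x = 0 this is 255/2.

255/2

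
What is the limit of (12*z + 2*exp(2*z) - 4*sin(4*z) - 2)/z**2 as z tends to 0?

Substitution gives 0/0 (the numerator vanishes to order 2).
Expand each term to order z^2: the coefficient of z^2 in 2·e^(2z) is 4 and in -4·sin(4z) is 0.
Lower-order terms cancel with the polynomial part, so the numerator is (4)·z^2 + o(z^2), and the limit is (4)/(1) = 4.

4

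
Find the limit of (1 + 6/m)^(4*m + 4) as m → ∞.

Write it as [(1 + 6/m)^m]^(4) · (1 + 6/m)^(4). The bracketed term tends to e^(6) and the second factor to 1, so the limit is e^(24).

e^(24)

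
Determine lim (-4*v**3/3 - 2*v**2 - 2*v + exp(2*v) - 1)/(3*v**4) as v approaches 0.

Direct substitution gives 0/0.
Apply L'Hôpital: lim (-4*v^2 - 4*v + 2*e^(2*v) - 2)/(12*v^3), still 0/0.
Apply L'Hôpital: lim (-8*v + 4*e^(2*v) - 4)/(36*v^2), still 0/0.
Apply L'Hôpital: lim (8*e^(2*v) - 8)/(72*v), still 0/0.
After 4 applications of L'Hôpital's rule the quotient is (16*e^(2*v))/(72); substituting v = 0 gives 2/9.

2/9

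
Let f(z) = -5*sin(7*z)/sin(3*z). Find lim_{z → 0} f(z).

-35/3

Substitution gives 0/0.
Divide numerator and denominator by z: sin(7z)/z → 7 and sin(3z)/z → 3, so the limit is -5·7/3 = -35/3.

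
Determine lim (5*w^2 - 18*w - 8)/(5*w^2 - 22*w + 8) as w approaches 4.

Direct substitution gives 0/0, so factor. Both numerator and denominator have (w - 4) as a factor.
After cancelling, the expression reduces to (5*w + 2)/(5*w - 2).
Substituting w = 4 gives 11/9.

11/9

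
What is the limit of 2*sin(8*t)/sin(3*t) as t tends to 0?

Substitution gives 0/0.
Divide numerator and denominator by t: sin(8t)/t → 8 and sin(3t)/t → 3, so the limit is 2·8/3 = 16/3.

16/3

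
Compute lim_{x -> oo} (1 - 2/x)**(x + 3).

e^(-2)

The base → 1 and the exponent → ∞: a 1^∞ form.
Take logarithms: (x + 3)·ln(1 - 2/x). Since ln(1+u) ~ u for small u, this behaves like (x)·(-2/x) → -2.
So the limit is e^(-2).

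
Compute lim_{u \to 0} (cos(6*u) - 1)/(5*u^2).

Direct substitution gives 0/0.
Apply L'Hôpital: lim (-6*sin(6*u))/(10*u), still 0/0.
After 2 applications of L'Hôpital's rule the quotient is (-36*cos(6*u))/(10); substituting u = 0 gives -18/5.

-18/5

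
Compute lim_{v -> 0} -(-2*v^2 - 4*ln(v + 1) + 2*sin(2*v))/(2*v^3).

Substitution gives 0/0 (the numerator vanishes to order 3).
Expand each term to order v^3: the coefficient of v^3 in -4·ln(1 + v) is -4/3 and in 2·sin(2v) is -8/3.
Lower-order terms cancel with the polynomial part, so the numerator is (-4)·v^3 + o(v^3), and the limit is (-4)/(-2) = 2.

2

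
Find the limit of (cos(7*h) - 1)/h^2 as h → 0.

Direct substitution gives 0/0.
Apply L'Hôpital: lim (-7*sin(7*h))/(2*h), still 0/0.
After 2 applications of L'Hôpital's rule the quotient is (-49*cos(7*h))/(2); substituting h = 0 gives -49/2.

-49/2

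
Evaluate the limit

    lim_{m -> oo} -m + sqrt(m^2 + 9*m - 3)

9/2

An ∞ − ∞ form. Rationalising with the conjugate, the difference becomes (9m - 3) / (√(m^2 + 9*m - 3) + m).
For large m the denominator behaves like 2·m, so the quotient tends to 9/2 = 9/2.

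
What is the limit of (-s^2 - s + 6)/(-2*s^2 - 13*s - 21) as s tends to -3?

-5

At s = -3 both the top and bottom vanish — a removable singularity. Factoring out (s + 3) from each leaves (2 - s)/(-2*s - 7), which at s = -3 equals -5.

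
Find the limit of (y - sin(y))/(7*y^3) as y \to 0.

Direct substitution gives 0/0.
Apply L'Hôpital: lim (1 - cos(y))/(21*y^2), still 0/0.
Apply L'Hôpital: lim (sin(y))/(42*y), still 0/0.
After 3 applications of L'Hôpital's rule the quotient is (cos(y))/(42); substituting y = 0 gives 1/42.

1/42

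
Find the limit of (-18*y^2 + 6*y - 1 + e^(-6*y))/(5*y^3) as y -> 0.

Direct substitution gives 0/0.
Apply L'Hôpital: lim (-36*y + 6 - 6*e^(-6*y))/(15*y^2), still 0/0.
Apply L'Hôpital: lim (-36 + 36*e^(-6*y))/(30*y), still 0/0.
After 3 applications of L'Hôpital's rule the quotient is (-216*e^(-6*y))/(30); substituting y = 0 gives -36/5.

-36/5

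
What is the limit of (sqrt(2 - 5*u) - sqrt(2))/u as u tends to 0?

A 0/0 form; rationalise with √(2 - 5u) + √2. This collapses the numerator to -5u, leaving -5/(√(2 - 5u) + √2) → -5/(2√2) = -5*√(2)/4.

-5*√(2)/4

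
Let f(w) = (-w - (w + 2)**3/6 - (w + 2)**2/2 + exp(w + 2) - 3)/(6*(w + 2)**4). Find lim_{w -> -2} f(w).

1/144

Direct substitution gives 0/0.
Apply L'Hôpital: lim (-w - (w + 2)^2/2 + e^(w + 2) - 3)/(24*(w + 2)^3), still 0/0.
Apply L'Hôpital: lim (-w + e^(w + 2) - 3)/(72*(w + 2)^2), still 0/0.
Apply L'Hôpital: lim (e^(w + 2) - 1)/(144*w + 288), still 0/0.
After 4 applications of L'Hôpital's rule the quotient is (e^(w + 2))/(144); substituting w = -2 gives 1/144.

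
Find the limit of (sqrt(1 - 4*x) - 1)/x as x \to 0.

Substitution gives 0/0. Multiply numerator and denominator by the conjugate √(1 - 4x) + √1.
The numerator becomes (1 - 4x) − 1 = -4x, so the expression simplifies to -4/(√(1 - 4x) + √1).
Letting x → 0 gives -4/(2√1) = -2.

-2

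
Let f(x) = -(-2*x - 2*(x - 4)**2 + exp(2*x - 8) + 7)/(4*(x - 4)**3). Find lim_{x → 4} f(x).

Direct substitution gives 0/0.
Apply L'Hôpital: lim (-4*x + 2*e^(2*x - 8) + 14)/(-12*(x - 4)^2), still 0/0.
Apply L'Hôpital: lim (4*e^(2*x - 8) - 4)/(96 - 24*x), still 0/0.
After 3 applications of L'Hôpital's rule the quotient is (8*e^(2*x - 8))/(-24); substituting x = 4 gives -1/3.

-1/3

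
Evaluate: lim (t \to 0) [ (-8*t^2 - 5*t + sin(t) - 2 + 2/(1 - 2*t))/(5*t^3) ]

Substitution gives 0/0; apply L'Hôpital's rule 3 times.
After differentiating numerator and denominator 3 times the quotient is (-cos(t) + 96/(2*t - 1)^4)/(30); at t = 0 this is 19/6.

19/6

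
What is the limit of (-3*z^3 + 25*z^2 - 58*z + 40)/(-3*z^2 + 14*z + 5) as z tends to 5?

33/16

Since z = 5 makes numerator and denominator zero, (z - 5) divides both.
Cancelling it gives (-3*z^2 + 10*z - 8)/(-3*z - 1); now plug in z = 5 to get 33/16.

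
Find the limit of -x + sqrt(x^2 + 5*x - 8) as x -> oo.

This has the form ∞ − ∞. Multiply and divide by the conjugate √(x^2 + 5*x - 8) + x.
That gives (5x - 8) / (√(x^2 + 5*x - 8) + x).
Divide numerator and denominator by x: the limit is 5/(2·1) = 5/2.

5/2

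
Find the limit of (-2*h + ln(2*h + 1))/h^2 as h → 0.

Direct substitution gives 0/0.
Apply L'Hôpital: lim (-2 + 2/(2*h + 1))/(2*h), still 0/0.
After 2 applications of L'Hôpital's rule the quotient is (-4/(2*h + 1)^2)/(2); substituting h = 0 gives -2.

-2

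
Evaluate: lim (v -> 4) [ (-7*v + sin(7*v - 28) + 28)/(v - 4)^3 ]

-343/6

Direct substitution gives 0/0.
Apply L'Hôpital: lim (7*cos(7*v - 28) - 7)/(3*(v - 4)^2), still 0/0.
Apply L'Hôpital: lim (-49*sin(7*v - 28))/(6*v - 24), still 0/0.
After 3 applications of L'Hôpital's rule the quotient is (-343*cos(7*v - 28))/(6); substituting v = 4 gives -343/6.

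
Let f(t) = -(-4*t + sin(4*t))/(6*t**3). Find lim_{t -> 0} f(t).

16/9

Direct substitution gives 0/0.
Apply L'Hôpital: lim (4*cos(4*t) - 4)/(-18*t^2), still 0/0.
Apply L'Hôpital: lim (-16*sin(4*t))/(-36*t), still 0/0.
After 3 applications of L'Hôpital's rule the quotient is (-64*cos(4*t))/(-36); substituting t = 0 gives 16/9.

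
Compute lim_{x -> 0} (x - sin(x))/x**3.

1/6

Direct substitution gives 0/0.
Apply L'Hôpital: lim (1 - cos(x))/(3*x^2), still 0/0.
Apply L'Hôpital: lim (sin(x))/(6*x), still 0/0.
After 3 applications of L'Hôpital's rule the quotient is (cos(x))/(6); substituting x = 0 gives 1/6.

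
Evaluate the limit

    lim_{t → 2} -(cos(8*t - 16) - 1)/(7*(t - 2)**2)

Direct substitution gives 0/0.
Apply L'Hôpital: lim (-8*sin(8*t - 16))/(28 - 14*t), still 0/0.
After 2 applications of L'Hôpital's rule the quotient is (-64*cos(8*t - 16))/(-14); substituting t = 2 gives 32/7.

32/7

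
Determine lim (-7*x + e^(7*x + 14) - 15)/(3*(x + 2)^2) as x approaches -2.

Direct substitution gives 0/0.
Apply L'Hôpital: lim (7*e^(7*x + 14) - 7)/(6*x + 12), still 0/0.
After 2 applications of L'Hôpital's rule the quotient is (49*e^(7*x + 14))/(6); substituting x = -2 gives 49/6.

49/6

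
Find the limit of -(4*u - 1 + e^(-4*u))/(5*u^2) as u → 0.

-8/5

Direct substitution gives 0/0.
Apply L'Hôpital: lim (4 - 4*e^(-4*u))/(-10*u), still 0/0.
After 2 applications of L'Hôpital's rule the quotient is (16*e^(-4*u))/(-10); substituting u = 0 gives -8/5.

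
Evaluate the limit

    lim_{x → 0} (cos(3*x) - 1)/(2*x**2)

-9/4

Direct substitution gives 0/0.
Apply L'Hôpital: lim (-3*sin(3*x))/(4*x), still 0/0.
After 2 applications of L'Hôpital's rule the quotient is (-9*cos(3*x))/(4); substituting x = 0 gives -9/4.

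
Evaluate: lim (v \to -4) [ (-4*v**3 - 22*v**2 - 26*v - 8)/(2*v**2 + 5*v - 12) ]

At v = -4 both the top and bottom vanish — a removable singularity. Factoring out (v + 4) from each leaves (-4*v^2 - 6*v - 2)/(2*v - 3), which at v = -4 equals 42/11.

42/11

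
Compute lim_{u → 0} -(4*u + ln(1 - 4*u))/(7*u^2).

Direct substitution gives 0/0.
Apply L'Hôpital: lim (4 - 4/(1 - 4*u))/(-14*u), still 0/0.
After 2 applications of L'Hôpital's rule the quotient is (-16/(1 - 4*u)^2)/(-14); substituting u = 0 gives 8/7.

8/7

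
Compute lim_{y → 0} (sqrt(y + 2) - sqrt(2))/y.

Substitution gives 0/0. Multiply numerator and denominator by the conjugate √(2 + y) + √2.
The numerator becomes (2 + y) − 2 = y, so the expression simplifies to 1/(√(2 + y) + √2).
Letting y → 0 gives 1/(2√2) = √(2)/4.

√(2)/4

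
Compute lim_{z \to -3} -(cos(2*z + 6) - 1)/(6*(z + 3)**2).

1/3

Direct substitution gives 0/0.
Apply L'Hôpital: lim (-2*sin(2*z + 6))/(-12*z - 36), still 0/0.
After 2 applications of L'Hôpital's rule the quotient is (-4*cos(2*z + 6))/(-12); substituting z = -3 gives 1/3.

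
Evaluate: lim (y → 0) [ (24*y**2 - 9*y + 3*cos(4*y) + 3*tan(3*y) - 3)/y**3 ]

27

Substitution gives 0/0 (the numerator vanishes to order 3).
Expand each term to order y^3: the coefficient of y^3 in 3·tan(3y) is 27 and in 3·cos(4y) is 0.
Lower-order terms cancel with the polynomial part, so the numerator is (27)·y^3 + o(y^3), and the limit is (27)/(1) = 27.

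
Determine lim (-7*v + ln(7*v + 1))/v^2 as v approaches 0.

-49/2

Direct substitution gives 0/0.
Apply L'Hôpital: lim (-7 + 7/(7*v + 1))/(2*v), still 0/0.
After 2 applications of L'Hôpital's rule the quotient is (-49/(7*v + 1)^2)/(2); substituting v = 0 gives -49/2.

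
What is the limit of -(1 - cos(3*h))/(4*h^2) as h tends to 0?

Substitution gives 0/0.
Use (1 − cos u)/u² → 1/2 with u = 3h: the limit is 3²/(2·(-4)) = -9/8.

-9/8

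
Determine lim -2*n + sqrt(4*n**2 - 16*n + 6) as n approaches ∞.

-4

An ∞ − ∞ form. Rationalising with the conjugate, the difference becomes (-16n + 6) / (√(4*n^2 - 16*n + 6) + 2n).
For large n the denominator behaves like 2·2n, so the quotient tends to -16/4 = -4.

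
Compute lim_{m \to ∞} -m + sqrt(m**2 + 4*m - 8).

An ∞ − ∞ form. Rationalising with the conjugate, the difference becomes (4m - 8) / (√(m^2 + 4*m - 8) + m).
For large m the denominator behaves like 2·m, so the quotient tends to 4/2 = 2.

2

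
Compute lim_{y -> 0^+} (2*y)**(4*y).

1

Base → 0⁺ and exponent → 0⁺: a 0^0 form.
Take logs: 4y·ln(2y). This is 0·(−∞); rewriting as ln(2y)/(1/(4y)) and applying L'Hôpital gives 0.
Hence the limit is e^0 = 1.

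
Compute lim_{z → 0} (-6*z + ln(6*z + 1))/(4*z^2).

-9/2

Direct substitution gives 0/0.
Apply L'Hôpital: lim (-6 + 6/(6*z + 1))/(8*z), still 0/0.
After 2 applications of L'Hôpital's rule the quotient is (-36/(6*z + 1)^2)/(8); substituting z = 0 gives -9/2.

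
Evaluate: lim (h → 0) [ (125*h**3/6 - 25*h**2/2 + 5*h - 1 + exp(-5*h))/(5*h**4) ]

125/24

Direct substitution gives 0/0.
Apply L'Hôpital: lim (125*h^2/2 - 25*h + 5 - 5*e^(-5*h))/(20*h^3), still 0/0.
Apply L'Hôpital: lim (125*h - 25 + 25*e^(-5*h))/(60*h^2), still 0/0.
Apply L'Hôpital: lim (125 - 125*e^(-5*h))/(120*h), still 0/0.
After 4 applications of L'Hôpital's rule the quotient is (625*e^(-5*h))/(120); substituting h = 0 gives 125/24.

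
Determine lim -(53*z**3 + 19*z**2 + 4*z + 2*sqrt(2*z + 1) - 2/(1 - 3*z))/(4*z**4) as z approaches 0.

Substitution gives 0/0; apply L'Hôpital's rule 4 times.
After differentiating numerator and denominator 4 times the quotient is (3888/(3*z - 1)^5 - 30/(2*z + 1)^(7/2))/(-96); at z = 0 this is 653/16.

653/16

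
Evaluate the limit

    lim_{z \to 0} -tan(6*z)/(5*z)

Substitution gives 0/0.
Since tan(u)/u → 1 as u → 0, tan(6z)/(6z) → 1 and the limit is 6/(-5) = -6/5.

-6/5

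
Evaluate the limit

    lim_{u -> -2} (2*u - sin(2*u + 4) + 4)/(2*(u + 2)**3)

Direct substitution gives 0/0.
Apply L'Hôpital: lim (2 - 2*cos(2*u + 4))/(6*(u + 2)^2), still 0/0.
Apply L'Hôpital: lim (4*sin(2*u + 4))/(12*u + 24), still 0/0.
After 3 applications of L'Hôpital's rule the quotient is (8*cos(2*u + 4))/(12); substituting u = -2 gives 2/3.

2/3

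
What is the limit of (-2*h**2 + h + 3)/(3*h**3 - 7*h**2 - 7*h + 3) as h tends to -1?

5/16

At h = -1 both the top and bottom vanish — a removable singularity. Factoring out (h + 1) from each leaves (3 - 2*h)/(3*h^2 - 10*h + 3), which at h = -1 equals 5/16.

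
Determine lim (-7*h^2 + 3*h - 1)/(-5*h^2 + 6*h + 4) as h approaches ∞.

Numerator and denominator both have degree 2.
Dividing every term by h^2, all lower-order terms vanish and the limit is the ratio of leading coefficients, -7/(-5) = 7/5.

7/5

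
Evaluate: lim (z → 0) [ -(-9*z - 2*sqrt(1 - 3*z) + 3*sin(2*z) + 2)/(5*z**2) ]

Substitution gives 0/0 (the numerator vanishes to order 2).
Expand each term to order z^2: the coefficient of z^2 in 3·sin(2z) is 0 and in -2·√(1 - 3z) is 9/4.
Lower-order terms cancel with the polynomial part, so the numerator is (9/4)·z^2 + o(z^2), and the limit is (9/4)/(-5) = -9/20.

-9/20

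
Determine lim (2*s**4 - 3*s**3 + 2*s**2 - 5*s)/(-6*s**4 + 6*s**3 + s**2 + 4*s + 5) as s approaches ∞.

Numerator and denominator both have degree 4.
Dividing every term by s^4, all lower-order terms vanish and the limit is the ratio of leading coefficients, 2/(-6) = -1/3.

-1/3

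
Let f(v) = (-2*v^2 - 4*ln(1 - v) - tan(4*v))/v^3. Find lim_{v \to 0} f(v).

Substitution gives 0/0; apply L'Hôpital's rule 3 times.
After differentiating numerator and denominator 3 times the quotient is (-256*tan(4*v)^2/cos(4*v)^2 - 128/cos(4*v)^4 - 8/(v - 1)^3)/(6); at v = 0 this is -20.

-20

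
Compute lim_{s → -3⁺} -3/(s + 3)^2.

-∞

As s → -3⁺, (s + 3) → 0⁺, so (s + 3)^2 → 0⁺ and -3/(s + 3)^2 → -∞.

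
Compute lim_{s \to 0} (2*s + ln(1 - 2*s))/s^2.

Direct substitution gives 0/0.
Apply L'Hôpital: lim (2 - 2/(1 - 2*s))/(2*s), still 0/0.
After 2 applications of L'Hôpital's rule the quotient is (-4/(1 - 2*s)^2)/(2); substituting s = 0 gives -2.

-2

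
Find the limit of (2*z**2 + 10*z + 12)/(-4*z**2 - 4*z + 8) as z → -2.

Direct substitution gives 0/0, so factor. Both numerator and denominator have (z + 2) as a factor.
After cancelling, the expression reduces to (2*z + 6)/(4 - 4*z).
Substituting z = -2 gives 1/6.

1/6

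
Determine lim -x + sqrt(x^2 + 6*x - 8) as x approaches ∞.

This has the form ∞ − ∞. Multiply and divide by the conjugate √(x^2 + 6*x - 8) + x.
That gives (6x - 8) / (√(x^2 + 6*x - 8) + x).
Divide numerator and denominator by x: the limit is 6/(2·1) = 3.

3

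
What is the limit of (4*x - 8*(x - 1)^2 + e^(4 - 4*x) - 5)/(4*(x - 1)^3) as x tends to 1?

Direct substitution gives 0/0.
Apply L'Hôpital: lim (-16*x - 4*e^(4 - 4*x) + 20)/(12*(x - 1)^2), still 0/0.
Apply L'Hôpital: lim (16*e^(4 - 4*x) - 16)/(24*x - 24), still 0/0.
After 3 applications of L'Hôpital's rule the quotient is (-64*e^(4 - 4*x))/(24); substituting x = 1 gives -8/3.

-8/3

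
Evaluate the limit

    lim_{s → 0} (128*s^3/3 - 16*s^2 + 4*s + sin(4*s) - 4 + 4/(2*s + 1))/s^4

64

Substitution gives 0/0; apply L'Hôpital's rule 4 times.
After differentiating numerator and denominator 4 times the quotient is (256*sin(4*s) + 1536/(2*s + 1)^5)/(24); at s = 0 this is 64.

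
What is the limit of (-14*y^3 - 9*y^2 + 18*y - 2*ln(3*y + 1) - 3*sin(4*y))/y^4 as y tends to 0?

Substitution gives 0/0; apply L'Hôpital's rule 4 times.
After differentiating numerator and denominator 4 times the quotient is (-768*sin(4*y) + 972/(3*y + 1)^4)/(24); at y = 0 this is 81/2.

81/2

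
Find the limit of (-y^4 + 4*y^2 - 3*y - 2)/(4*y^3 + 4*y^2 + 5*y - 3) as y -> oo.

-∞

The numerator has higher degree (4 > 3); the quotient behaves like (-1/(4))·y^1 for large |y|.
As y → +∞ this diverges to -∞.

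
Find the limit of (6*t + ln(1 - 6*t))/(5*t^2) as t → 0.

Direct substitution gives 0/0.
Apply L'Hôpital: lim (6 - 6/(1 - 6*t))/(10*t), still 0/0.
After 2 applications of L'Hôpital's rule the quotient is (-36/(1 - 6*t)^2)/(10); substituting t = 0 gives -18/5.

-18/5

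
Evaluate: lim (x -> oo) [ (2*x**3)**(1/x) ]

1

Base → ∞ and exponent → 0: an ∞^0 form.
Take logs: (1/x)·ln(2·x^3) = (ln 2 + 3·ln x)/x → 0.
So the limit is e^0 = 1.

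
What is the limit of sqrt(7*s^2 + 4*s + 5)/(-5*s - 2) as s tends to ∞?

-√(7)/5

For large |s|, √(7*s^2 + 4*s + 5) ≈ √7·|s| and the denominator ≈ -5s.
Since s → +∞, |s| = s, giving √7/(-5) = -√(7)/5.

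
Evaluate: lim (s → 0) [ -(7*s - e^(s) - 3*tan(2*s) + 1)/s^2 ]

1/2

Substitution gives 0/0 (the numerator vanishes to order 2).
Expand each term to order s^2: the coefficient of s^2 in -3·tan(2s) is 0 and in −e^(s) is -1/2.
Lower-order terms cancel with the polynomial part, so the numerator is (-1/2)·s^2 + o(s^2), and the limit is (-1/2)/(-1) = 1/2.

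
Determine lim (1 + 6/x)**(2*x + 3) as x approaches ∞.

e^(12)

The base → 1 and the exponent → ∞: a 1^∞ form.
Take logarithms: (2x + 3)·ln(1 + 6/x). Since ln(1+u) ~ u for small u, this behaves like (2x)·(6/x) → 12.
So the limit is e^(12).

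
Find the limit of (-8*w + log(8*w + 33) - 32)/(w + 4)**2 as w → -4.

-32

Direct substitution gives 0/0.
Apply L'Hôpital: lim (-8 + 8/(8*w + 33))/(2*w + 8), still 0/0.
After 2 applications of L'Hôpital's rule the quotient is (-64/(8*w + 33)^2)/(2); substituting w = -4 gives -32.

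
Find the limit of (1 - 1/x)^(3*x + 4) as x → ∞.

e^(-3)

Let L be the limit and take ln: ln L = lim (3x + 4)·ln(1 - 1/x) = lim (3x + 4)·(-1/x + O(1/x²)) = -3.
Hence L = e^(-3).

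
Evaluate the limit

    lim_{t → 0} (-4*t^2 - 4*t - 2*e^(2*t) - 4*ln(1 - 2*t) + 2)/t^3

8

Substitution gives 0/0 (the numerator vanishes to order 3).
Expand each term to order t^3: the coefficient of t^3 in -2·e^(2t) is -8/3 and in -4·ln(1 - 2t) is 32/3.
Lower-order terms cancel with the polynomial part, so the numerator is (8)·t^3 + o(t^3), and the limit is (8)/(1) = 8.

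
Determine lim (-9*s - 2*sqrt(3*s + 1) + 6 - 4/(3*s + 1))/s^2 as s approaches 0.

-135/4

Substitution gives 0/0; apply L'Hôpital's rule 2 times.
After differentiating numerator and denominator 2 times the quotient is (-72/(3*s + 1)^3 + 9/(2*(3*s + 1)^(3/2)))/(2); at s = 0 this is -135/4.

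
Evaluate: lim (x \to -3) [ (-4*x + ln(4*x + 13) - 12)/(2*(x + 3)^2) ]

Direct substitution gives 0/0.
Apply L'Hôpital: lim (-4 + 4/(4*x + 13))/(4*x + 12), still 0/0.
After 2 applications of L'Hôpital's rule the quotient is (-16/(4*x + 13)^2)/(4); substituting x = -3 gives -4.

-4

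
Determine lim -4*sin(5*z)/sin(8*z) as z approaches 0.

-5/2

Substitution gives 0/0.
Divide numerator and denominator by z: sin(5z)/z → 5 and sin(8z)/z → 8, so the limit is -4·5/8 = -5/2.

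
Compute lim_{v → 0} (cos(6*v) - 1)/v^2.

Direct substitution gives 0/0.
Apply L'Hôpital: lim (-6*sin(6*v))/(2*v), still 0/0.
After 2 applications of L'Hôpital's rule the quotient is (-36*cos(6*v))/(2); substituting v = 0 gives -18.

-18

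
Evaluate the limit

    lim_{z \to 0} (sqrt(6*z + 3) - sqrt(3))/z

√(3)

A 0/0 form; rationalise with √(3 + 6z) + √3. This collapses the numerator to 6z, leaving 6/(√(3 + 6z) + √3) → 6/(2√3) = √(3).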